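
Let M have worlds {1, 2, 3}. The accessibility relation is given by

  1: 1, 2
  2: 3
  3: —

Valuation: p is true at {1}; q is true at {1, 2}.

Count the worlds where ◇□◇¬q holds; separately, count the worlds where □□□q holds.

1 and 2

For ◇□◇¬q:
1: successors {1, 2}; □◇¬q there: 1:F, 2:F. ✗
2: successors {3}; □◇¬q there: 3:T. ✓
3: no successors, so ◇□◇¬q fails. ✗
— 1 world.
For □□□q:
1: successors {1, 2}; □□q there: 1:F, 2:T. ✗
2: successors {3}; □□q there: 3:T. ✓
3: no successors, so □□□q holds vacuously. ✓
— 2 worlds.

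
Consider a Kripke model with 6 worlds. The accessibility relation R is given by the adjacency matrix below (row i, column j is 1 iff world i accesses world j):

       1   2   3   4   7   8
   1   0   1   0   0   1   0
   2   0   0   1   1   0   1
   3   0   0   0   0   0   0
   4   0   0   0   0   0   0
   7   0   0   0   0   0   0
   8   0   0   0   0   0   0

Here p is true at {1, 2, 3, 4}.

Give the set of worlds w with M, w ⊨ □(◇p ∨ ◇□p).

{3, 4, 7, 8}

1: successors {2, 7}; ◇p ∨ ◇□p there: 2:T, 7:F. ✗
2: successors {3, 4, 8}; ◇p ∨ ◇□p there: 3:F, 4:F, 8:F. ✗
3: no successors, so □(◇p ∨ ◇□p) holds vacuously. ✓
4: no successors, so □(◇p ∨ ◇□p) holds vacuously. ✓
7: no successors, so □(◇p ∨ ◇□p) holds vacuously. ✓
8: no successors, so □(◇p ∨ ◇□p) holds vacuously. ✓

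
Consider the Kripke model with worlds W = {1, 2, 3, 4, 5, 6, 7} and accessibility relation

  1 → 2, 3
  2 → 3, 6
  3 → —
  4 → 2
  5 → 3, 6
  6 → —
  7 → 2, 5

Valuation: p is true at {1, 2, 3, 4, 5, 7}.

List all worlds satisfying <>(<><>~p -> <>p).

1: successors {2, 3}; <><>~p -> <>p there: 2:T, 3:T. ✓
2: successors {3, 6}; <><>~p -> <>p there: 3:T, 6:T. ✓
3: no successors, so <>(<><>~p -> <>p) fails. ✗
4: successors {2}; <><>~p -> <>p there: 2:T. ✓
5: successors {3, 6}; <><>~p -> <>p there: 3:T, 6:T. ✓
6: no successors, so <>(<><>~p -> <>p) fails. ✗
7: successors {2, 5}; <><>~p -> <>p there: 2:T, 5:T. ✓

{1, 2, 4, 5, 7}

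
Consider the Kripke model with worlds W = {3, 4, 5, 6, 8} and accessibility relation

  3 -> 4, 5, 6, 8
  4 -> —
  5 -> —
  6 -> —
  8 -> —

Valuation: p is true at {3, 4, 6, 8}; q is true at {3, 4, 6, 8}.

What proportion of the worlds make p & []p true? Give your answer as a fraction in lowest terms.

3: p is T, []p is F. ✗
4: p is T, []p is T. ✓
5: p is F, []p is T. ✗
6: p is T, []p is T. ✓
8: p is T, []p is T. ✓
That's 3 of 5 worlds, so 3/5.

3/5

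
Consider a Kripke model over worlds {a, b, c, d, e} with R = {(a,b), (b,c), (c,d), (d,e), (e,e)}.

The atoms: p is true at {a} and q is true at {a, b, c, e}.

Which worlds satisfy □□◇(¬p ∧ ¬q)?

a: successors {b}; □◇(¬p ∧ ¬q) there: b:T. ✓
b: successors {c}; □◇(¬p ∧ ¬q) there: c:F. ✗
c: successors {d}; □◇(¬p ∧ ¬q) there: d:F. ✗
d: successors {e}; □◇(¬p ∧ ¬q) there: e:F. ✗
e: successors {e}; □◇(¬p ∧ ¬q) there: e:F. ✗

{a}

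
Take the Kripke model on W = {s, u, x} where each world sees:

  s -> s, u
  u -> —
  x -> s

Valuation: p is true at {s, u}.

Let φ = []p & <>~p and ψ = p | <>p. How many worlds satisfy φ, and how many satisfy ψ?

For []p & <>~p:
s: []p is T, <>~p is F. ✗
u: []p is T, <>~p is F. ✗
x: []p is T, <>~p is F. ✗
— 0 worlds.
For p | <>p:
s: p is T, <>p is T. ✓
u: p is T, <>p is F. ✓
x: p is F, <>p is T. ✓
— 3 worlds.

0 and 3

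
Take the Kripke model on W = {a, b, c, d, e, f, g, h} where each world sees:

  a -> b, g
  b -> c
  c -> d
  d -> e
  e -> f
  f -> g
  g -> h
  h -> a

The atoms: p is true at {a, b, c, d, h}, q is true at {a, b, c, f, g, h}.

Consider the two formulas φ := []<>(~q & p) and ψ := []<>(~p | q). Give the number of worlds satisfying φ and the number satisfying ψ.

For []<>(~q & p):
a: successors {b, g}; <>(~q & p) there: b:F, g:F. ✗
b: successors {c}; <>(~q & p) there: c:T. ✓
c: successors {d}; <>(~q & p) there: d:F. ✗
d: successors {e}; <>(~q & p) there: e:F. ✗
e: successors {f}; <>(~q & p) there: f:F. ✗
f: successors {g}; <>(~q & p) there: g:F. ✗
g: successors {h}; <>(~q & p) there: h:F. ✗
h: successors {a}; <>(~q & p) there: a:F. ✗
— 1 world.
For []<>(~p | q):
a: successors {b, g}; <>(~p | q) there: b:T, g:T. ✓
b: successors {c}; <>(~p | q) there: c:F. ✗
c: successors {d}; <>(~p | q) there: d:T. ✓
d: successors {e}; <>(~p | q) there: e:T. ✓
e: successors {f}; <>(~p | q) there: f:T. ✓
f: successors {g}; <>(~p | q) there: g:T. ✓
g: successors {h}; <>(~p | q) there: h:T. ✓
h: successors {a}; <>(~p | q) there: a:T. ✓
— 7 worlds.

1 and 7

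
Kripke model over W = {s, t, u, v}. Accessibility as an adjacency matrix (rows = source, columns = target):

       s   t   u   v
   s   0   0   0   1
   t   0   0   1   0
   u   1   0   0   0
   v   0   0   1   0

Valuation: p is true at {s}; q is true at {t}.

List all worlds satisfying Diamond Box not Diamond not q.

∅

s: successors {v}; Box not Diamond not q there: v:F. ✗
t: successors {u}; Box not Diamond not q there: u:F. ✗
u: successors {s}; Box not Diamond not q there: s:F. ✗
v: successors {u}; Box not Diamond not q there: u:F. ✗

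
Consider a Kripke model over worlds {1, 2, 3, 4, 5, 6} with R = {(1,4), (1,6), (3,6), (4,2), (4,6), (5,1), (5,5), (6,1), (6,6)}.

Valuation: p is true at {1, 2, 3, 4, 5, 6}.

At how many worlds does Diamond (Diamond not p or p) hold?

1: successors {4, 6}; Diamond not p or p there: 4:T, 6:T. ✓
2: no successors, so Diamond (Diamond not p or p) fails. ✗
3: successors {6}; Diamond not p or p there: 6:T. ✓
4: successors {2, 6}; Diamond not p or p there: 2:T, 6:T. ✓
5: successors {1, 5}; Diamond not p or p there: 1:T, 5:T. ✓
6: successors {1, 6}; Diamond not p or p there: 1:T, 6:T. ✓
Satisfying worlds: {1, 3, 4, 5, 6}.

5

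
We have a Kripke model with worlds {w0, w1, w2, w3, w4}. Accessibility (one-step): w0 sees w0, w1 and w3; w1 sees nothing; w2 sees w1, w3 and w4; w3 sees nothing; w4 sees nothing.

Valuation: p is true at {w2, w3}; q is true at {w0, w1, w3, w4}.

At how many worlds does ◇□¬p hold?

2

w0: successors {w0, w1, w3}; □¬p there: w0:F, w1:T, w3:T. ✓
w1: no successors, so ◇□¬p fails. ✗
w2: successors {w1, w3, w4}; □¬p there: w1:T, w3:T, w4:T. ✓
w3: no successors, so ◇□¬p fails. ✗
w4: no successors, so ◇□¬p fails. ✗
Satisfying worlds: {w0, w2}.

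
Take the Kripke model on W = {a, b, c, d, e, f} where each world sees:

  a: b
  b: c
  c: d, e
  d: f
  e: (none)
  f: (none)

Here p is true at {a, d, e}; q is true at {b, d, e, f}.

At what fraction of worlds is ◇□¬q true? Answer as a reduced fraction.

1/2

a: successors {b}; □¬q there: b:T. ✓
b: successors {c}; □¬q there: c:F. ✗
c: successors {d, e}; □¬q there: d:F, e:T. ✓
d: successors {f}; □¬q there: f:T. ✓
e: no successors, so ◇□¬q fails. ✗
f: no successors, so ◇□¬q fails. ✗
That's 3 of 6 worlds, so 3/6 = 1/2.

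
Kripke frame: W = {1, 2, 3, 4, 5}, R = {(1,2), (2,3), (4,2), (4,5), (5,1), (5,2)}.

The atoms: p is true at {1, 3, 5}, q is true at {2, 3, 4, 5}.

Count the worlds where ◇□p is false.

1: successors {2}; □p there: 2:T. ✓
2: successors {3}; □p there: 3:T. ✓
3: no successors, so ◇□p fails. ✗
4: successors {2, 5}; □p there: 2:T, 5:F. ✓
5: successors {1, 2}; □p there: 1:F, 2:T. ✓
Satisfying worlds: {1, 2, 4, 5}.
So ◇□p fails at the other 1 world.

1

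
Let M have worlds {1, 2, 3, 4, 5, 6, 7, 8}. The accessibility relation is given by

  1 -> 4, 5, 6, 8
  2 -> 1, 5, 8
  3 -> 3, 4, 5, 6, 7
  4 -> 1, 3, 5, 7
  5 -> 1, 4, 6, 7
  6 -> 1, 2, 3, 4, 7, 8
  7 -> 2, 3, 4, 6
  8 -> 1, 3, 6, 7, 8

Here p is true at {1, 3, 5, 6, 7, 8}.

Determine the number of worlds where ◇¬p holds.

1: successors {4, 5, 6, 8}; ¬p there: 4:T, 5:F, 6:F, 8:F. ✓
2: successors {1, 5, 8}; ¬p there: 1:F, 5:F, 8:F. ✗
3: successors {3, 4, 5, 6, 7}; ¬p there: 3:F, 4:T, 5:F, 6:F, 7:F. ✓
4: successors {1, 3, 5, 7}; ¬p there: 1:F, 3:F, 5:F, 7:F. ✗
5: successors {1, 4, 6, 7}; ¬p there: 1:F, 4:T, 6:F, 7:F. ✓
6: successors {1, 2, 3, 4, 7, 8}; ¬p there: 1:F, 2:T, 3:F, 4:T, 7:F, 8:F. ✓
7: successors {2, 3, 4, 6}; ¬p there: 2:T, 3:F, 4:T, 6:F. ✓
8: successors {1, 3, 6, 7, 8}; ¬p there: 1:F, 3:F, 6:F, 7:F, 8:F. ✗
Satisfying worlds: {1, 3, 5, 6, 7}.

5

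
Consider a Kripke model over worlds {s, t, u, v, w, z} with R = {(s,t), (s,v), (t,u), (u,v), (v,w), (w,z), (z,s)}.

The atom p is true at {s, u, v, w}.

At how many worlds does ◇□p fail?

s: successors {t, v}; □p there: t:T, v:T. ✓
t: successors {u}; □p there: u:T. ✓
u: successors {v}; □p there: v:T. ✓
v: successors {w}; □p there: w:F. ✗
w: successors {z}; □p there: z:T. ✓
z: successors {s}; □p there: s:F. ✗
Satisfying worlds: {s, t, u, w}.
So ◇□p fails at the other 2 worlds.

2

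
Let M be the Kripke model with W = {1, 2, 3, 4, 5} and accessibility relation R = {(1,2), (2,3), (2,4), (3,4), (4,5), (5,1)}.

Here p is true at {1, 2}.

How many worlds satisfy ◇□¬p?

3

1: successors {2}; □¬p there: 2:T. ✓
2: successors {3, 4}; □¬p there: 3:T, 4:T. ✓
3: successors {4}; □¬p there: 4:T. ✓
4: successors {5}; □¬p there: 5:F. ✗
5: successors {1}; □¬p there: 1:F. ✗
Satisfying worlds: {1, 2, 3}.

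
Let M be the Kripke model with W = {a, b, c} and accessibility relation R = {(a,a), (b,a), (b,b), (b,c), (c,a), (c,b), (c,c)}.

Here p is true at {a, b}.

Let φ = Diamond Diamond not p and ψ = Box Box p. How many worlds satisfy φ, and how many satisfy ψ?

2 and 1

For Diamond Diamond not p:
a: successors {a}; Diamond not p there: a:F. ✗
b: successors {a, b, c}; Diamond not p there: a:F, b:T, c:T. ✓
c: successors {a, b, c}; Diamond not p there: a:F, b:T, c:T. ✓
— 2 worlds.
For Box Box p:
a: successors {a}; Box p there: a:T. ✓
b: successors {a, b, c}; Box p there: a:T, b:F, c:F. ✗
c: successors {a, b, c}; Box p there: a:T, b:F, c:F. ✗
— 1 world.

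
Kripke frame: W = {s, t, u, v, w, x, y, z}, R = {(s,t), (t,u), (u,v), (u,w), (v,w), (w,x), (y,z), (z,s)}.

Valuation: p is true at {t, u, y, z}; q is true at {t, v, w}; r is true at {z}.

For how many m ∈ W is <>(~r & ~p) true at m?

4

s: successors {t}; ~r & ~p there: t:F. ✗
t: successors {u}; ~r & ~p there: u:F. ✗
u: successors {v, w}; ~r & ~p there: v:T, w:T. ✓
v: successors {w}; ~r & ~p there: w:T. ✓
w: successors {x}; ~r & ~p there: x:T. ✓
x: no successors, so <>(~r & ~p) fails. ✗
y: successors {z}; ~r & ~p there: z:F. ✗
z: successors {s}; ~r & ~p there: s:T. ✓
Satisfying worlds: {u, v, w, z}.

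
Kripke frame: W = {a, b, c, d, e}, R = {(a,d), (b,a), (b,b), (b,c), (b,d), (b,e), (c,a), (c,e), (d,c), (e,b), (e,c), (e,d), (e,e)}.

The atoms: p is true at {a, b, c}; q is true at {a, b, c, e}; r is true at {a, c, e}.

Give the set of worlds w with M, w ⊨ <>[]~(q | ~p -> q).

a: successors {d}; []~(q | ~p -> q) there: d:F. ✗
b: successors {a, b, c, d, e}; []~(q | ~p -> q) there: a:T, b:F, c:F, d:F, e:F. ✓
c: successors {a, e}; []~(q | ~p -> q) there: a:T, e:F. ✓
d: successors {c}; []~(q | ~p -> q) there: c:F. ✗
e: successors {b, c, d, e}; []~(q | ~p -> q) there: b:F, c:F, d:F, e:F. ✗

{b, c}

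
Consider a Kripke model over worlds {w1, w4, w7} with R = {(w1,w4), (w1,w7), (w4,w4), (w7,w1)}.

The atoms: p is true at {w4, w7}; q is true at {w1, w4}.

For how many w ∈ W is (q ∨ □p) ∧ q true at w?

w1: q ∨ □p is T, q is T. ✓
w4: q ∨ □p is T, q is T. ✓
w7: q ∨ □p is F, q is F. ✗
Satisfying worlds: {w1, w4}.

2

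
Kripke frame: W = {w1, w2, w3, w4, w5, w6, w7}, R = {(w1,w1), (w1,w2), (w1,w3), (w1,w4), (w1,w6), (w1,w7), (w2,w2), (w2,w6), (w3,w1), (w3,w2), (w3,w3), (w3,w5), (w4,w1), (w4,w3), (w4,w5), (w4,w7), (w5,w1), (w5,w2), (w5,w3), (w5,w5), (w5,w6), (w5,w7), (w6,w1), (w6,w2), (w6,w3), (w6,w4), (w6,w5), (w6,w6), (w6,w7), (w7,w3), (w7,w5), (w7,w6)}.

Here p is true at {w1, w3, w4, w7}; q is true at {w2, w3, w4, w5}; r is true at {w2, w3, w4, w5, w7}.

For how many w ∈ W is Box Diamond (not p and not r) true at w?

w1: successors {w1, w2, w3, w4, w6, w7}; Diamond (not p and not r) there: w1:T, w2:T, w3:F, w4:F, w6:T, w7:T. ✗
w2: successors {w2, w6}; Diamond (not p and not r) there: w2:T, w6:T. ✓
w3: successors {w1, w2, w3, w5}; Diamond (not p and not r) there: w1:T, w2:T, w3:F, w5:T. ✗
w4: successors {w1, w3, w5, w7}; Diamond (not p and not r) there: w1:T, w3:F, w5:T, w7:T. ✗
w5: successors {w1, w2, w3, w5, w6, w7}; Diamond (not p and not r) there: w1:T, w2:T, w3:F, w5:T, w6:T, w7:T. ✗
w6: successors {w1, w2, w3, w4, w5, w6, w7}; Diamond (not p and not r) there: w1:T, w2:T, w3:F, w4:F, w5:T, w6:T, w7:T. ✗
w7: successors {w3, w5, w6}; Diamond (not p and not r) there: w3:F, w5:T, w6:T. ✗
Satisfying worlds: {w2}.

1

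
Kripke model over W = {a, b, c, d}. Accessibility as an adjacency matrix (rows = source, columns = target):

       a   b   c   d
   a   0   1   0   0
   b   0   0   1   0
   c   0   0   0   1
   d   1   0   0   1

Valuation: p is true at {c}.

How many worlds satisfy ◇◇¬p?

a: successors {b}; ◇¬p there: b:F. ✗
b: successors {c}; ◇¬p there: c:T. ✓
c: successors {d}; ◇¬p there: d:T. ✓
d: successors {a, d}; ◇¬p there: a:T, d:T. ✓
Satisfying worlds: {b, c, d}.

3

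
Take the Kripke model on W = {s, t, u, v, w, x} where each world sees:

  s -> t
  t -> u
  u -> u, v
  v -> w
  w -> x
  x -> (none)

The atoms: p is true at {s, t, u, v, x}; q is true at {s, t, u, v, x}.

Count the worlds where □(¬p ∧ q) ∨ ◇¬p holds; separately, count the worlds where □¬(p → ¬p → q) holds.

For □(¬p ∧ q) ∨ ◇¬p:
s: □(¬p ∧ q) is F, ◇¬p is F. ✗
t: □(¬p ∧ q) is F, ◇¬p is F. ✗
u: □(¬p ∧ q) is F, ◇¬p is F. ✗
v: □(¬p ∧ q) is F, ◇¬p is T. ✓
w: □(¬p ∧ q) is F, ◇¬p is F. ✗
x: □(¬p ∧ q) is T, ◇¬p is F. ✓
— 2 worlds.
For □¬(p → ¬p → q):
s: successors {t}; ¬(p → ¬p → q) there: t:F. ✗
t: successors {u}; ¬(p → ¬p → q) there: u:F. ✗
u: successors {u, v}; ¬(p → ¬p → q) there: u:F, v:F. ✗
v: successors {w}; ¬(p → ¬p → q) there: w:F. ✗
w: successors {x}; ¬(p → ¬p → q) there: x:F. ✗
x: no successors, so □¬(p → ¬p → q) holds vacuously. ✓
— 1 world.

2 and 1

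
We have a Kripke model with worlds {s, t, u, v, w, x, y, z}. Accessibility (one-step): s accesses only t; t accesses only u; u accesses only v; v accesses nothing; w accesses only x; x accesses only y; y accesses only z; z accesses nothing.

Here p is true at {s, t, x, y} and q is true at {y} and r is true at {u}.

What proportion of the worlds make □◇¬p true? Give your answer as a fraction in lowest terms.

s: successors {t}; ◇¬p there: t:T. ✓
t: successors {u}; ◇¬p there: u:T. ✓
u: successors {v}; ◇¬p there: v:F. ✗
v: no successors, so □◇¬p holds vacuously. ✓
w: successors {x}; ◇¬p there: x:F. ✗
x: successors {y}; ◇¬p there: y:T. ✓
y: successors {z}; ◇¬p there: z:F. ✗
z: no successors, so □◇¬p holds vacuously. ✓
That's 5 of 8 worlds, so 5/8.

5/8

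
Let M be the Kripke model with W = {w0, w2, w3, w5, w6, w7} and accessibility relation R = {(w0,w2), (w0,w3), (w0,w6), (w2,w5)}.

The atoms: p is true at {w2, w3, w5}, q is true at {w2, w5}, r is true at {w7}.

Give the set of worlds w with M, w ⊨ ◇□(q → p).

w0: successors {w2, w3, w6}; □(q → p) there: w2:T, w3:T, w6:T. ✓
w2: successors {w5}; □(q → p) there: w5:T. ✓
w3: no successors, so ◇□(q → p) fails. ✗
w5: no successors, so ◇□(q → p) fails. ✗
w6: no successors, so ◇□(q → p) fails. ✗
w7: no successors, so ◇□(q → p) fails. ✗

{w0, w2}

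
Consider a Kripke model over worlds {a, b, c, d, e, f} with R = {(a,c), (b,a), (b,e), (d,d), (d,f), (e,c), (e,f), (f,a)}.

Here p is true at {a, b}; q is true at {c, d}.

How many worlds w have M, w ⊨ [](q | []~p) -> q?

a: [](q | []~p) is T, q is F. ✗
b: [](q | []~p) is T, q is F. ✗
c: [](q | []~p) is T, q is T. ✓
d: [](q | []~p) is F, q is T. ✓
e: [](q | []~p) is F, q is F. ✓
f: [](q | []~p) is T, q is F. ✗
Satisfying worlds: {c, d, e}.

3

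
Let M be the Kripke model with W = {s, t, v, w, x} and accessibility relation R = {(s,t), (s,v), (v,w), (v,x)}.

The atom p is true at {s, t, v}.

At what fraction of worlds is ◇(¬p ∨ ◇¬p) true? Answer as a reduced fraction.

s: successors {t, v}; ¬p ∨ ◇¬p there: t:F, v:T. ✓
t: no successors, so ◇(¬p ∨ ◇¬p) fails. ✗
v: successors {w, x}; ¬p ∨ ◇¬p there: w:T, x:T. ✓
w: no successors, so ◇(¬p ∨ ◇¬p) fails. ✗
x: no successors, so ◇(¬p ∨ ◇¬p) fails. ✗
That's 2 of 5 worlds, so 2/5.

2/5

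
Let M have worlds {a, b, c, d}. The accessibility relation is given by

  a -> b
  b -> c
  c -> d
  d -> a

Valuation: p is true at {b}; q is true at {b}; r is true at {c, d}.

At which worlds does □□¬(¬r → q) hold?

a: successors {b}; □¬(¬r → q) there: b:F. ✗
b: successors {c}; □¬(¬r → q) there: c:F. ✗
c: successors {d}; □¬(¬r → q) there: d:T. ✓
d: successors {a}; □¬(¬r → q) there: a:F. ✗

{c}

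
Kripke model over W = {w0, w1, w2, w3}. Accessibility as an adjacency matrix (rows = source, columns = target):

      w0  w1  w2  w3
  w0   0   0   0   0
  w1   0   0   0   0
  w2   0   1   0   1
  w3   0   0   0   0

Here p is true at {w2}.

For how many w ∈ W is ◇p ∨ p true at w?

w0: ◇p is F, p is F. ✗
w1: ◇p is F, p is F. ✗
w2: ◇p is F, p is T. ✓
w3: ◇p is F, p is F. ✗
Satisfying worlds: {w2}.

1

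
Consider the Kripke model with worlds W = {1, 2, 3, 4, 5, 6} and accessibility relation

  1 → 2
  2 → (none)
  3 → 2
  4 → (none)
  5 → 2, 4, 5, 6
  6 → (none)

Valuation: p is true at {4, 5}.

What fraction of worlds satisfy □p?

1/2

1: successors {2}; p there: 2:F. ✗
2: no successors, so □p holds vacuously. ✓
3: successors {2}; p there: 2:F. ✗
4: no successors, so □p holds vacuously. ✓
5: successors {2, 4, 5, 6}; p there: 2:F, 4:T, 5:T, 6:F. ✗
6: no successors, so □p holds vacuously. ✓
That's 3 of 6 worlds, so 3/6 = 1/2.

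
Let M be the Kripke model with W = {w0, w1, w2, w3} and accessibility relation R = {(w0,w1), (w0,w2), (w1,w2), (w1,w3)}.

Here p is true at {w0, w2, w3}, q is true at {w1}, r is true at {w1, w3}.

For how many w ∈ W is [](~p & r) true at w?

w0: successors {w1, w2}; ~p & r there: w1:T, w2:F. ✗
w1: successors {w2, w3}; ~p & r there: w2:F, w3:F. ✗
w2: no successors, so [](~p & r) holds vacuously. ✓
w3: no successors, so [](~p & r) holds vacuously. ✓
Satisfying worlds: {w2, w3}.

2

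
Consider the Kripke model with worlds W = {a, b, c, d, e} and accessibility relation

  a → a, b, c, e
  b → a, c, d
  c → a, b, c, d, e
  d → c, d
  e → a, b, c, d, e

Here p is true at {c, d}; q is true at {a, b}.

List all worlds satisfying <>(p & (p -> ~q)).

a: successors {a, b, c, e}; p & (p -> ~q) there: a:F, b:F, c:T, e:F. ✓
b: successors {a, c, d}; p & (p -> ~q) there: a:F, c:T, d:T. ✓
c: successors {a, b, c, d, e}; p & (p -> ~q) there: a:F, b:F, c:T, d:T, e:F. ✓
d: successors {c, d}; p & (p -> ~q) there: c:T, d:T. ✓
e: successors {a, b, c, d, e}; p & (p -> ~q) there: a:F, b:F, c:T, d:T, e:F. ✓

{a, b, c, d, e}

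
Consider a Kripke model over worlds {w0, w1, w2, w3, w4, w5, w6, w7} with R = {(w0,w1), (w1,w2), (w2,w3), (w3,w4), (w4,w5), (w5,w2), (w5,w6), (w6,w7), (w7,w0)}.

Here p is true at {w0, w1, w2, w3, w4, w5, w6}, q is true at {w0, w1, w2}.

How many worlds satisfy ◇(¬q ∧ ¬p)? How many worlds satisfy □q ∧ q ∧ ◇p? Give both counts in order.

1 and 2

For ◇(¬q ∧ ¬p):
w0: successors {w1}; ¬q ∧ ¬p there: w1:F. ✗
w1: successors {w2}; ¬q ∧ ¬p there: w2:F. ✗
w2: successors {w3}; ¬q ∧ ¬p there: w3:F. ✗
w3: successors {w4}; ¬q ∧ ¬p there: w4:F. ✗
w4: successors {w5}; ¬q ∧ ¬p there: w5:F. ✗
w5: successors {w2, w6}; ¬q ∧ ¬p there: w2:F, w6:F. ✗
w6: successors {w7}; ¬q ∧ ¬p there: w7:T. ✓
w7: successors {w0}; ¬q ∧ ¬p there: w0:F. ✗
— 1 world.
For □q ∧ q ∧ ◇p:
w0: □q ∧ q is T, ◇p is T. ✓
w1: □q ∧ q is T, ◇p is T. ✓
w2: □q ∧ q is F, ◇p is T. ✗
w3: □q ∧ q is F, ◇p is T. ✗
w4: □q ∧ q is F, ◇p is T. ✗
w5: □q ∧ q is F, ◇p is T. ✗
w6: □q ∧ q is F, ◇p is F. ✗
w7: □q ∧ q is F, ◇p is T. ✗
— 2 worlds.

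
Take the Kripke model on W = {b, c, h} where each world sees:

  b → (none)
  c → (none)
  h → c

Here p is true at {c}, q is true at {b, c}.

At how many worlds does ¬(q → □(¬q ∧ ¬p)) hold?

b: q → □(¬q ∧ ¬p) is T. ✗
c: q → □(¬q ∧ ¬p) is T. ✗
h: q → □(¬q ∧ ¬p) is T. ✗
Satisfying worlds: ∅.

0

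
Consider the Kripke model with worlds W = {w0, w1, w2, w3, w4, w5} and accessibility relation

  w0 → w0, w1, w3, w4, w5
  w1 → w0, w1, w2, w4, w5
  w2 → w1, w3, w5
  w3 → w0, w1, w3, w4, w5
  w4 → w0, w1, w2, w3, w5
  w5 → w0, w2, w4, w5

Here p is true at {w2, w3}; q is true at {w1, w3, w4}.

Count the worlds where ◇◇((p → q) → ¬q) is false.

0

w0: successors {w0, w1, w3, w4, w5}; ◇((p → q) → ¬q) there: w0:T, w1:T, w3:T, w4:T, w5:T. ✓
w1: successors {w0, w1, w2, w4, w5}; ◇((p → q) → ¬q) there: w0:T, w1:T, w2:T, w4:T, w5:T. ✓
w2: successors {w1, w3, w5}; ◇((p → q) → ¬q) there: w1:T, w3:T, w5:T. ✓
w3: successors {w0, w1, w3, w4, w5}; ◇((p → q) → ¬q) there: w0:T, w1:T, w3:T, w4:T, w5:T. ✓
w4: successors {w0, w1, w2, w3, w5}; ◇((p → q) → ¬q) there: w0:T, w1:T, w2:T, w3:T, w5:T. ✓
w5: successors {w0, w2, w4, w5}; ◇((p → q) → ¬q) there: w0:T, w2:T, w4:T, w5:T. ✓
Satisfying worlds: {w0, w1, w2, w3, w4, w5}.
So ◇◇((p → q) → ¬q) fails at the other 0 worlds.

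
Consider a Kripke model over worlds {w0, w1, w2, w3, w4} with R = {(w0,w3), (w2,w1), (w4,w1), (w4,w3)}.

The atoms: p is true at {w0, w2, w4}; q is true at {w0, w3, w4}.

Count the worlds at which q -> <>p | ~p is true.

w0: q is T, <>p | ~p is F. ✗
w1: q is F, <>p | ~p is T. ✓
w2: q is F, <>p | ~p is F. ✓
w3: q is T, <>p | ~p is T. ✓
w4: q is T, <>p | ~p is F. ✗
Satisfying worlds: {w1, w2, w3}.

3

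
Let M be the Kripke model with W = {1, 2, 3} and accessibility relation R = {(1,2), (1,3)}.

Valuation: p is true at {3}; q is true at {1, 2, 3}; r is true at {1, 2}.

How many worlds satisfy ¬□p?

1: □p is F. ✓
2: □p is T. ✗
3: □p is T. ✗
Satisfying worlds: {1}.

1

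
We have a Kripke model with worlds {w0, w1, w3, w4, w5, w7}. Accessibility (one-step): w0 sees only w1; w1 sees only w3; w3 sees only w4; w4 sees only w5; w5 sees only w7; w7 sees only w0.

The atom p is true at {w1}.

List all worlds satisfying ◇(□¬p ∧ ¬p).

{w1, w3, w4, w5}

w0: successors {w1}; □¬p ∧ ¬p there: w1:F. ✗
w1: successors {w3}; □¬p ∧ ¬p there: w3:T. ✓
w3: successors {w4}; □¬p ∧ ¬p there: w4:T. ✓
w4: successors {w5}; □¬p ∧ ¬p there: w5:T. ✓
w5: successors {w7}; □¬p ∧ ¬p there: w7:T. ✓
w7: successors {w0}; □¬p ∧ ¬p there: w0:F. ✗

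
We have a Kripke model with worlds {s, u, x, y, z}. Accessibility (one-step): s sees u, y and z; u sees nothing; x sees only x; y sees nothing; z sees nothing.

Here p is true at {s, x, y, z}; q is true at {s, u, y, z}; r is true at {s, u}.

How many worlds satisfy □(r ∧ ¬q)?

3

s: successors {u, y, z}; r ∧ ¬q there: u:F, y:F, z:F. ✗
u: no successors, so □(r ∧ ¬q) holds vacuously. ✓
x: successors {x}; r ∧ ¬q there: x:F. ✗
y: no successors, so □(r ∧ ¬q) holds vacuously. ✓
z: no successors, so □(r ∧ ¬q) holds vacuously. ✓
Satisfying worlds: {u, y, z}.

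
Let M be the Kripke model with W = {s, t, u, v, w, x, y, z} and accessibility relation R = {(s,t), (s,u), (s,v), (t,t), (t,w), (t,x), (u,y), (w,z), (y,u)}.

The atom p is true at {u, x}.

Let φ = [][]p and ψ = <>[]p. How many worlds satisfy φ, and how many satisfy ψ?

5 and 4

For [][]p:
s: successors {t, u, v}; []p there: t:F, u:F, v:T. ✗
t: successors {t, w, x}; []p there: t:F, w:F, x:T. ✗
u: successors {y}; []p there: y:T. ✓
v: no successors, so [][]p holds vacuously. ✓
w: successors {z}; []p there: z:T. ✓
x: no successors, so [][]p holds vacuously. ✓
y: successors {u}; []p there: u:F. ✗
z: no successors, so [][]p holds vacuously. ✓
— 5 worlds.
For <>[]p:
s: successors {t, u, v}; []p there: t:F, u:F, v:T. ✓
t: successors {t, w, x}; []p there: t:F, w:F, x:T. ✓
u: successors {y}; []p there: y:T. ✓
v: no successors, so <>[]p fails. ✗
w: successors {z}; []p there: z:T. ✓
x: no successors, so <>[]p fails. ✗
y: successors {u}; []p there: u:F. ✗
z: no successors, so <>[]p fails. ✗
— 4 worlds.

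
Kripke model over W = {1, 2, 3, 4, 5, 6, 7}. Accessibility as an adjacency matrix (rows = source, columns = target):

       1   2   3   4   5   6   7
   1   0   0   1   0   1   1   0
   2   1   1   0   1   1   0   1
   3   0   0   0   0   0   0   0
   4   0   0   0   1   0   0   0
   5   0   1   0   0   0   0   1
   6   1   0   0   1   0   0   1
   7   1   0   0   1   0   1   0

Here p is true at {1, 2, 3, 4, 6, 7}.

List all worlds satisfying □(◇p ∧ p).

1: successors {3, 5, 6}; ◇p ∧ p there: 3:F, 5:F, 6:T. ✗
2: successors {1, 2, 4, 5, 7}; ◇p ∧ p there: 1:T, 2:T, 4:T, 5:F, 7:T. ✗
3: no successors, so □(◇p ∧ p) holds vacuously. ✓
4: successors {4}; ◇p ∧ p there: 4:T. ✓
5: successors {2, 7}; ◇p ∧ p there: 2:T, 7:T. ✓
6: successors {1, 4, 7}; ◇p ∧ p there: 1:T, 4:T, 7:T. ✓
7: successors {1, 4, 6}; ◇p ∧ p there: 1:T, 4:T, 6:T. ✓

{3, 4, 5, 6, 7}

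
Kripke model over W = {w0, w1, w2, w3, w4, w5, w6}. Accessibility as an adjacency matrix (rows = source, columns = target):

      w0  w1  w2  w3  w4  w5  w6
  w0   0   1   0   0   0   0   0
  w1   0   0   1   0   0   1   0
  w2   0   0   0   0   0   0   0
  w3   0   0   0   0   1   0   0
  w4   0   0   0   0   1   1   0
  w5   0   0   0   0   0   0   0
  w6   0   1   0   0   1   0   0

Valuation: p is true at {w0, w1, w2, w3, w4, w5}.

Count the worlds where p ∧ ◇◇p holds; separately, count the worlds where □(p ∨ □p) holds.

For p ∧ ◇◇p:
w0: p is T, ◇◇p is T. ✓
w1: p is T, ◇◇p is F. ✗
w2: p is T, ◇◇p is F. ✗
w3: p is T, ◇◇p is T. ✓
w4: p is T, ◇◇p is T. ✓
w5: p is T, ◇◇p is F. ✗
w6: p is F, ◇◇p is T. ✗
— 3 worlds.
For □(p ∨ □p):
w0: successors {w1}; p ∨ □p there: w1:T. ✓
w1: successors {w2, w5}; p ∨ □p there: w2:T, w5:T. ✓
w2: no successors, so □(p ∨ □p) holds vacuously. ✓
w3: successors {w4}; p ∨ □p there: w4:T. ✓
w4: successors {w4, w5}; p ∨ □p there: w4:T, w5:T. ✓
w5: no successors, so □(p ∨ □p) holds vacuously. ✓
w6: successors {w1, w4}; p ∨ □p there: w1:T, w4:T. ✓
— 7 worlds.

3 and 7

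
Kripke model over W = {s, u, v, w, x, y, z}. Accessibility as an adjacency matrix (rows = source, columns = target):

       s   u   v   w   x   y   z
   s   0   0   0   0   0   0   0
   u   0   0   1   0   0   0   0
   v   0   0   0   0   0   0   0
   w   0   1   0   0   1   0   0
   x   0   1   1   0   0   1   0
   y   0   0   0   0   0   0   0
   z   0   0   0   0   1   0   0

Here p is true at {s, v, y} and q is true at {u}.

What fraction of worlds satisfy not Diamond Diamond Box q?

4/7

s: Diamond Diamond Box q is F. ✓
u: Diamond Diamond Box q is F. ✓
v: Diamond Diamond Box q is F. ✓
w: Diamond Diamond Box q is T. ✗
x: Diamond Diamond Box q is T. ✗
y: Diamond Diamond Box q is F. ✓
z: Diamond Diamond Box q is T. ✗
That's 4 of 7 worlds, so 4/7.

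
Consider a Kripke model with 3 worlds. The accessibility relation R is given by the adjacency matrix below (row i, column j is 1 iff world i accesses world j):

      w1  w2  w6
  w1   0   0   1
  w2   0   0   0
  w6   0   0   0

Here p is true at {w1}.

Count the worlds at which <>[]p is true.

w1: successors {w6}; []p there: w6:T. ✓
w2: no successors, so <>[]p fails. ✗
w6: no successors, so <>[]p fails. ✗
Satisfying worlds: {w1}.

1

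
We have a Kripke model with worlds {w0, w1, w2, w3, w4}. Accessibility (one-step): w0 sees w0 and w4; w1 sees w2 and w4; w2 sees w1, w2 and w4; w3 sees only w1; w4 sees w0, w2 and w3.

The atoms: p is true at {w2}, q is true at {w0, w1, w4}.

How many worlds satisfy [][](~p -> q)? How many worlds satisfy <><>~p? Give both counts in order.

2 and 5

For [][](~p -> q):
w0: successors {w0, w4}; [](~p -> q) there: w0:T, w4:F. ✗
w1: successors {w2, w4}; [](~p -> q) there: w2:T, w4:F. ✗
w2: successors {w1, w2, w4}; [](~p -> q) there: w1:T, w2:T, w4:F. ✗
w3: successors {w1}; [](~p -> q) there: w1:T. ✓
w4: successors {w0, w2, w3}; [](~p -> q) there: w0:T, w2:T, w3:T. ✓
— 2 worlds.
For <><>~p:
w0: successors {w0, w4}; <>~p there: w0:T, w4:T. ✓
w1: successors {w2, w4}; <>~p there: w2:T, w4:T. ✓
w2: successors {w1, w2, w4}; <>~p there: w1:T, w2:T, w4:T. ✓
w3: successors {w1}; <>~p there: w1:T. ✓
w4: successors {w0, w2, w3}; <>~p there: w0:T, w2:T, w3:T. ✓
— 5 worlds.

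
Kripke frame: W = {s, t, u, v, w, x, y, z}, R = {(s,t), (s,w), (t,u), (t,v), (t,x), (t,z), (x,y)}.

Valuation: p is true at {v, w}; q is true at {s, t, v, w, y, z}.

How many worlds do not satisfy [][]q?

1

s: successors {t, w}; []q there: t:F, w:T. ✗
t: successors {u, v, x, z}; []q there: u:T, v:T, x:T, z:T. ✓
u: no successors, so [][]q holds vacuously. ✓
v: no successors, so [][]q holds vacuously. ✓
w: no successors, so [][]q holds vacuously. ✓
x: successors {y}; []q there: y:T. ✓
y: no successors, so [][]q holds vacuously. ✓
z: no successors, so [][]q holds vacuously. ✓
Satisfying worlds: {t, u, v, w, x, y, z}.
So [][]q fails at the other 1 world.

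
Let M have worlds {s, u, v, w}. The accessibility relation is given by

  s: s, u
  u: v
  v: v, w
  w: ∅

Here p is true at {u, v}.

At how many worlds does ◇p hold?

s: successors {s, u}; p there: s:F, u:T. ✓
u: successors {v}; p there: v:T. ✓
v: successors {v, w}; p there: v:T, w:F. ✓
w: no successors, so ◇p fails. ✗
Satisfying worlds: {s, u, v}.

3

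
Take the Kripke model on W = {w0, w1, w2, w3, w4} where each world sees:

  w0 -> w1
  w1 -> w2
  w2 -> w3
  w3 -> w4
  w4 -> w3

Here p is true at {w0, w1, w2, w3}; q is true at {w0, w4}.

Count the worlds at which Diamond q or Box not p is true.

w0: Diamond q is F, Box not p is F. ✗
w1: Diamond q is F, Box not p is F. ✗
w2: Diamond q is F, Box not p is F. ✗
w3: Diamond q is T, Box not p is T. ✓
w4: Diamond q is F, Box not p is F. ✗
Satisfying worlds: {w3}.

1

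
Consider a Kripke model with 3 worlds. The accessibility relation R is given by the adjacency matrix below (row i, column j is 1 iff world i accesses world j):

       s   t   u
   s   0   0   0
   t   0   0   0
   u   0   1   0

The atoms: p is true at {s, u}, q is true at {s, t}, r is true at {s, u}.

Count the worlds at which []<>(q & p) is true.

2

s: no successors, so []<>(q & p) holds vacuously. ✓
t: no successors, so []<>(q & p) holds vacuously. ✓
u: successors {t}; <>(q & p) there: t:F. ✗
Satisfying worlds: {s, t}.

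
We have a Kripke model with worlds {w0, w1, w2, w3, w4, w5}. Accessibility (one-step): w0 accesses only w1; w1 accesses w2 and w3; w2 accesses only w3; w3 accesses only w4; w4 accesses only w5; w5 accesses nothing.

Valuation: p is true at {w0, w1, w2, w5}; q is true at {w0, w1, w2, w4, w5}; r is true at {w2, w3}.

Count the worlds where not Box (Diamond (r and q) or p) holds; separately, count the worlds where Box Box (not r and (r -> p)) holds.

For not Box (Diamond (r and q) or p):
w0: Box (Diamond (r and q) or p) is T. ✗
w1: Box (Diamond (r and q) or p) is F. ✓
w2: Box (Diamond (r and q) or p) is F. ✓
w3: Box (Diamond (r and q) or p) is F. ✓
w4: Box (Diamond (r and q) or p) is T. ✗
w5: Box (Diamond (r and q) or p) is T. ✗
— 3 worlds.
For Box Box (not r and (r -> p)):
w0: successors {w1}; Box (not r and (r -> p)) there: w1:F. ✗
w1: successors {w2, w3}; Box (not r and (r -> p)) there: w2:F, w3:T. ✗
w2: successors {w3}; Box (not r and (r -> p)) there: w3:T. ✓
w3: successors {w4}; Box (not r and (r -> p)) there: w4:T. ✓
w4: successors {w5}; Box (not r and (r -> p)) there: w5:T. ✓
w5: no successors, so Box Box (not r and (r -> p)) holds vacuously. ✓
— 4 worlds.

3 and 4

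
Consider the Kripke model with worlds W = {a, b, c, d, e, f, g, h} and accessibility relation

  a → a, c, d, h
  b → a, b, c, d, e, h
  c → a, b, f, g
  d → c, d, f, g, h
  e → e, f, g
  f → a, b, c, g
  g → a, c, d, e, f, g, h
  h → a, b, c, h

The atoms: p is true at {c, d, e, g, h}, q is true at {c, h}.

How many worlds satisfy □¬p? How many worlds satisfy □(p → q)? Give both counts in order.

For □¬p:
a: successors {a, c, d, h}; ¬p there: a:T, c:F, d:F, h:F. ✗
b: successors {a, b, c, d, e, h}; ¬p there: a:T, b:T, c:F, d:F, e:F, h:F. ✗
c: successors {a, b, f, g}; ¬p there: a:T, b:T, f:T, g:F. ✗
d: successors {c, d, f, g, h}; ¬p there: c:F, d:F, f:T, g:F, h:F. ✗
e: successors {e, f, g}; ¬p there: e:F, f:T, g:F. ✗
f: successors {a, b, c, g}; ¬p there: a:T, b:T, c:F, g:F. ✗
g: successors {a, c, d, e, f, g, h}; ¬p there: a:T, c:F, d:F, e:F, f:T, g:F, h:F. ✗
h: successors {a, b, c, h}; ¬p there: a:T, b:T, c:F, h:F. ✗
— 0 worlds.
For □(p → q):
a: successors {a, c, d, h}; p → q there: a:T, c:T, d:F, h:T. ✗
b: successors {a, b, c, d, e, h}; p → q there: a:T, b:T, c:T, d:F, e:F, h:T. ✗
c: successors {a, b, f, g}; p → q there: a:T, b:T, f:T, g:F. ✗
d: successors {c, d, f, g, h}; p → q there: c:T, d:F, f:T, g:F, h:T. ✗
e: successors {e, f, g}; p → q there: e:F, f:T, g:F. ✗
f: successors {a, b, c, g}; p → q there: a:T, b:T, c:T, g:F. ✗
g: successors {a, c, d, e, f, g, h}; p → q there: a:T, c:T, d:F, e:F, f:T, g:F, h:T. ✗
h: successors {a, b, c, h}; p → q there: a:T, b:T, c:T, h:T. ✓
— 1 world.

0 and 1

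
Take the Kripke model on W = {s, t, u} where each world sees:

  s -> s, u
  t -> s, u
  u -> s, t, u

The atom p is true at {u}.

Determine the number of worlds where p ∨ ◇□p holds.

s: p is F, ◇□p is F. ✗
t: p is F, ◇□p is F. ✗
u: p is T, ◇□p is F. ✓
Satisfying worlds: {u}.

1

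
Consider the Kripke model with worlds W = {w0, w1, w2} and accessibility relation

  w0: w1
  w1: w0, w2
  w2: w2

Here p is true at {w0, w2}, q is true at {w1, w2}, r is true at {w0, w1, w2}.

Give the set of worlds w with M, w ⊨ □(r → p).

{w1, w2}

w0: successors {w1}; r → p there: w1:F. ✗
w1: successors {w0, w2}; r → p there: w0:T, w2:T. ✓
w2: successors {w2}; r → p there: w2:T. ✓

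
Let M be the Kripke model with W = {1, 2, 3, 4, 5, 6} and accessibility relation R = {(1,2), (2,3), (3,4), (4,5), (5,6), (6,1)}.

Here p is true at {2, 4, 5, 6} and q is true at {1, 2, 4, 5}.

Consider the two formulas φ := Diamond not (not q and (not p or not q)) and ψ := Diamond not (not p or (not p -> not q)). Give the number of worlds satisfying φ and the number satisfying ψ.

For Diamond not (not q and (not p or not q)):
1: successors {2}; not (not q and (not p or not q)) there: 2:T. ✓
2: successors {3}; not (not q and (not p or not q)) there: 3:F. ✗
3: successors {4}; not (not q and (not p or not q)) there: 4:T. ✓
4: successors {5}; not (not q and (not p or not q)) there: 5:T. ✓
5: successors {6}; not (not q and (not p or not q)) there: 6:F. ✗
6: successors {1}; not (not q and (not p or not q)) there: 1:T. ✓
— 4 worlds.
For Diamond not (not p or (not p -> not q)):
1: successors {2}; not (not p or (not p -> not q)) there: 2:F. ✗
2: successors {3}; not (not p or (not p -> not q)) there: 3:F. ✗
3: successors {4}; not (not p or (not p -> not q)) there: 4:F. ✗
4: successors {5}; not (not p or (not p -> not q)) there: 5:F. ✗
5: successors {6}; not (not p or (not p -> not q)) there: 6:F. ✗
6: successors {1}; not (not p or (not p -> not q)) there: 1:F. ✗
— 0 worlds.

4 and 0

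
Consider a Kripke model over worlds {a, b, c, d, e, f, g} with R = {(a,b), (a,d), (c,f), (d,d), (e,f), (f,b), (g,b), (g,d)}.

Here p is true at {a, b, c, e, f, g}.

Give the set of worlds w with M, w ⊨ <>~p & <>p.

{a, g}

a: <>~p is T, <>p is T. ✓
b: <>~p is F, <>p is F. ✗
c: <>~p is F, <>p is T. ✗
d: <>~p is T, <>p is F. ✗
e: <>~p is F, <>p is T. ✗
f: <>~p is F, <>p is T. ✗
g: <>~p is T, <>p is T. ✓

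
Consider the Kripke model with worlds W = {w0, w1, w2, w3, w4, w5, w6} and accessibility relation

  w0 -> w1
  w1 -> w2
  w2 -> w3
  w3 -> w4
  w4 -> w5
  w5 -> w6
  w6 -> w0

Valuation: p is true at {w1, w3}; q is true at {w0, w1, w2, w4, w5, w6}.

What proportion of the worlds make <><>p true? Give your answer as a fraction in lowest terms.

2/7

w0: successors {w1}; <>p there: w1:F. ✗
w1: successors {w2}; <>p there: w2:T. ✓
w2: successors {w3}; <>p there: w3:F. ✗
w3: successors {w4}; <>p there: w4:F. ✗
w4: successors {w5}; <>p there: w5:F. ✗
w5: successors {w6}; <>p there: w6:F. ✗
w6: successors {w0}; <>p there: w0:T. ✓
That's 2 of 7 worlds, so 2/7.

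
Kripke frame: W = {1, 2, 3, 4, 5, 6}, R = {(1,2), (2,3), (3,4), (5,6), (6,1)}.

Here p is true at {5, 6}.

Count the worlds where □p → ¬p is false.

1: □p is F, ¬p is T. ✓
2: □p is F, ¬p is T. ✓
3: □p is F, ¬p is T. ✓
4: □p is T, ¬p is T. ✓
5: □p is T, ¬p is F. ✗
6: □p is F, ¬p is F. ✓
Satisfying worlds: {1, 2, 3, 4, 6}.
So □p → ¬p fails at the other 1 world.

1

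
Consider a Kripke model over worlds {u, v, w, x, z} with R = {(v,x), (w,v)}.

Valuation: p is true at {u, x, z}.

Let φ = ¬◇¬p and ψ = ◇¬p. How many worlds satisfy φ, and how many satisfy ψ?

4 and 1

For ¬◇¬p:
u: ◇¬p is F. ✓
v: ◇¬p is F. ✓
w: ◇¬p is T. ✗
x: ◇¬p is F. ✓
z: ◇¬p is F. ✓
— 4 worlds.
For ◇¬p:
u: no successors, so ◇¬p fails. ✗
v: successors {x}; ¬p there: x:F. ✗
w: successors {v}; ¬p there: v:T. ✓
x: no successors, so ◇¬p fails. ✗
z: no successors, so ◇¬p fails. ✗
— 1 world.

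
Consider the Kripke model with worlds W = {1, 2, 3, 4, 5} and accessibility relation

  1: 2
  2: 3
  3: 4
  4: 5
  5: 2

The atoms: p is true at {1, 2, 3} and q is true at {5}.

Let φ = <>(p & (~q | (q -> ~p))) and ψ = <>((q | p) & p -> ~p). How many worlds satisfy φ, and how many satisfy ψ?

3 and 2

For <>(p & (~q | (q -> ~p))):
1: successors {2}; p & (~q | (q -> ~p)) there: 2:T. ✓
2: successors {3}; p & (~q | (q -> ~p)) there: 3:T. ✓
3: successors {4}; p & (~q | (q -> ~p)) there: 4:F. ✗
4: successors {5}; p & (~q | (q -> ~p)) there: 5:F. ✗
5: successors {2}; p & (~q | (q -> ~p)) there: 2:T. ✓
— 3 worlds.
For <>((q | p) & p -> ~p):
1: successors {2}; (q | p) & p -> ~p there: 2:F. ✗
2: successors {3}; (q | p) & p -> ~p there: 3:F. ✗
3: successors {4}; (q | p) & p -> ~p there: 4:T. ✓
4: successors {5}; (q | p) & p -> ~p there: 5:T. ✓
5: successors {2}; (q | p) & p -> ~p there: 2:F. ✗
— 2 worlds.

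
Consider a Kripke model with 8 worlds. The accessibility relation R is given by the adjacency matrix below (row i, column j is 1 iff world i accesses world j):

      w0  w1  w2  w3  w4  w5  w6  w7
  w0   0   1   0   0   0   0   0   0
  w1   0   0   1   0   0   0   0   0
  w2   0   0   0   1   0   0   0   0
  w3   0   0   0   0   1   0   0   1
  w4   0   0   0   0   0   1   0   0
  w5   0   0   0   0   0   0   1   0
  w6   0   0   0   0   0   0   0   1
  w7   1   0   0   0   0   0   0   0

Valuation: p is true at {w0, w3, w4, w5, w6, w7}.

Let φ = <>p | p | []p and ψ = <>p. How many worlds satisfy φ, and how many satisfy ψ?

7 and 6

For <>p | p | []p:
w0: <>p is F, p | []p is T. ✓
w1: <>p is F, p | []p is F. ✗
w2: <>p is T, p | []p is T. ✓
w3: <>p is T, p | []p is T. ✓
w4: <>p is T, p | []p is T. ✓
w5: <>p is T, p | []p is T. ✓
w6: <>p is T, p | []p is T. ✓
w7: <>p is T, p | []p is T. ✓
— 7 worlds.
For <>p:
w0: successors {w1}; p there: w1:F. ✗
w1: successors {w2}; p there: w2:F. ✗
w2: successors {w3}; p there: w3:T. ✓
w3: successors {w4, w7}; p there: w4:T, w7:T. ✓
w4: successors {w5}; p there: w5:T. ✓
w5: successors {w6}; p there: w6:T. ✓
w6: successors {w7}; p there: w7:T. ✓
w7: successors {w0}; p there: w0:T. ✓
— 6 worlds.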